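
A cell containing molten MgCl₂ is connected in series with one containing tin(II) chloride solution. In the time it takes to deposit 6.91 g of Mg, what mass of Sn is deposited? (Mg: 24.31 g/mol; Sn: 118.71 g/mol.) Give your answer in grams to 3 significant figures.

33.7 g

n(Mg) = 6.91 / 24.31 = 0.2842 mol
Mg²⁺ + 2e⁻ → Mg, so n(e⁻) = 2 × 0.2842 = 0.5684 mol
Since the cells are in series, n(e⁻) in the Sn cell is also 0.5684 mol.
Sn²⁺ + 2e⁻ → Sn, so n(Sn) = 0.5684 / 2 = 0.2842 mol
m(Sn) = 0.2842 × 118.71 = 33.7 g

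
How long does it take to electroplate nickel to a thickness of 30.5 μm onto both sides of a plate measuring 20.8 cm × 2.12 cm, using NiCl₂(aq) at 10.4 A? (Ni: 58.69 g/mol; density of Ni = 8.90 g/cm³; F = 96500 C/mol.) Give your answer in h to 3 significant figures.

Plated area = 2 × 20.8 × 2.12 = 88.19 cm²
Volume = 88.19 × 30.5×10⁻⁴ cm = 0.2690 cm³
m(Ni) = 0.2690 × 8.90 = 2.394 g
n(Ni) = 2.394 / 58.69 = 0.04079 mol; n(e⁻) = 2 × 0.04079 = 0.08158 mol
Q = 0.08158 × 96500 = 7872 C
t = 7872 / 10.4 = 756.9 s = 0.210 h

0.210 h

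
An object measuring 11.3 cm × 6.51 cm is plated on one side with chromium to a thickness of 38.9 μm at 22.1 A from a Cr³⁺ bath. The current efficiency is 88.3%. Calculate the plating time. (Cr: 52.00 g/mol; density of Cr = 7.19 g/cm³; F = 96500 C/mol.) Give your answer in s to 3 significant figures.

Plated area = 11.3 × 6.51 = 73.56 cm²
Volume = 73.56 × 38.9×10⁻⁴ cm = 0.2861 cm³
m(Cr) = 0.2861 × 7.19 = 2.057 g
n(Cr) = 2.057 / 52.00 = 0.03956 mol; n(e⁻) = 3 × 0.03956 = 0.1187 mol
Q = 0.1187 × 96500 / 0.883 = 12970 C
t = 12970 / 22.1 = 586.9 s

587 s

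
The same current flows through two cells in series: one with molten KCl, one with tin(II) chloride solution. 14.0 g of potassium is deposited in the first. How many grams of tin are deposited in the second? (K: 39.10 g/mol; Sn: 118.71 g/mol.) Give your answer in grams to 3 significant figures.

21.3 g

n(K) = 14.0 / 39.10 = 0.3581 mol
K⁺ + e⁻ → K, so n(e⁻) = 0.3581 mol
Since the cells are in series, n(e⁻) in the Sn cell is also 0.3581 mol.
Sn²⁺ + 2e⁻ → Sn, so n(Sn) = 0.3581 / 2 = 0.1791 mol
m(Sn) = 0.1791 × 118.71 = 21.3 g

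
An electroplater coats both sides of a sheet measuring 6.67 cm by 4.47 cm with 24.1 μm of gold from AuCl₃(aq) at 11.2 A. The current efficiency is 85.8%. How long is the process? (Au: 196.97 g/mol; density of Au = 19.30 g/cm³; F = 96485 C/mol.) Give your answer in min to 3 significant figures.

7.07 min

Plated area = 2 × 6.67 × 4.47 = 59.63 cm²
Volume = 59.63 × 24.1×10⁻⁴ cm = 0.1437 cm³
m(Au) = 0.1437 × 19.30 = 2.773 g
n(Au) = 2.773 / 196.97 = 0.01408 mol; n(e⁻) = 3 × 0.01408 = 0.04224 mol
Q = 0.04224 × 96485 / 0.858 = 4750 C
t = 4750 / 11.2 = 424.1 s = 7.07 min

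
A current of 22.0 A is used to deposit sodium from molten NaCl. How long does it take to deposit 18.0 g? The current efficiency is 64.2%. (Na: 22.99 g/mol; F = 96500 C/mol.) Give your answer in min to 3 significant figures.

n(Na) = 18.0 / 22.99 = 0.7829 mol
Na⁺ + e⁻ → Na, so n(e⁻) = 0.7829 mol
Q = 0.7829 × 96500 / 0.642 = 1.177×10^5 C
t = Q / I = 1.177×10^5 / 22.0 = 5350 s = 89.2 min

89.2 min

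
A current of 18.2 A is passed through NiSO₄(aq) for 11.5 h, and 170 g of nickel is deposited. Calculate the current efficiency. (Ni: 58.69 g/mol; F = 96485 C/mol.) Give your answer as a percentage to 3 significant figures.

74.2%

Q = 18.2 × 41400 = 7.535×10^5 C
n(e⁻) = 7.535×10^5 / 96485 = 7.810 mol
Ni²⁺ + 2e⁻ → Ni, so theoretical n(Ni) = 3.905 mol → 229.2 g
Efficiency = 170 / 229.2 = 0.7417 = 74.2%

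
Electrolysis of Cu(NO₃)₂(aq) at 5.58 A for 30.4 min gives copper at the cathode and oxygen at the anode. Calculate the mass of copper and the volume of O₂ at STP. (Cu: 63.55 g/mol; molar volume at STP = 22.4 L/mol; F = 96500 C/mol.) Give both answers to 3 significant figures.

3.35 g Cu; 0.591 L O₂

Q = 5.58 × 1824 = 10180 C; n(e⁻) = 10180 / 96500 = 0.1055 mol
Cathode: Cu²⁺ + 2e⁻ → Cu → n(Cu) = 0.1055/2 = 0.05275 mol → 3.35 g
Anode: 2H₂O → O₂ + 4H⁺ + 4e⁻ → n(O₂) = 0.1055/4 = 0.02638 mol → 0.591 L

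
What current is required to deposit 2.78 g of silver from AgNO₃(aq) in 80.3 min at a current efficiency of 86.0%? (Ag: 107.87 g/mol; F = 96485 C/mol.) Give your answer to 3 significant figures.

n(Ag) = 2.78 / 107.87 = 0.02577 mol
Ag⁺ + e⁻ → Ag, so n(e⁻) = 0.02577 mol
Q = 0.02577 × 96485 / 0.860 = 2891 C
I = Q / t = 2891 / 4818 s = 0.600 A

0.600 A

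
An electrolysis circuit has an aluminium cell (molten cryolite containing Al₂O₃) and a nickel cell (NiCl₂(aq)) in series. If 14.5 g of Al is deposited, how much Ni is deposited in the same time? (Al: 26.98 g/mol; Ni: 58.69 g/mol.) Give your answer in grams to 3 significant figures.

47.3 g

n(Al) = 14.5 / 26.98 = 0.5374 mol
Al³⁺ + 3e⁻ → Al, so n(e⁻) = 3 × 0.5374 = 1.612 mol
Since the cells are in series, n(e⁻) in the Ni cell is also 1.612 mol.
Ni²⁺ + 2e⁻ → Ni, so n(Ni) = 1.612 / 2 = 0.8060 mol
m(Ni) = 0.8060 × 58.69 = 47.3 g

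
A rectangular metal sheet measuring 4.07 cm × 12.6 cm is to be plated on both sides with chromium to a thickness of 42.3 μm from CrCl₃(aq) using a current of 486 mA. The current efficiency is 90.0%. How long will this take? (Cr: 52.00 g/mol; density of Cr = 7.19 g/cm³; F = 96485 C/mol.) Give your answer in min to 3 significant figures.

Plated area = 2 × 4.07 × 12.6 = 102.6 cm²
Volume = 102.6 × 42.3×10⁻⁴ cm = 0.4340 cm³
m(Cr) = 0.4340 × 7.19 = 3.120 g
n(Cr) = 3.120 / 52.00 = 0.06000 mol; n(e⁻) = 3 × 0.06000 = 0.1800 mol
Q = 0.1800 × 96485 / 0.900 = 19300 C
t = 19300 / 0.486 = 39710 s = 662 min

662 min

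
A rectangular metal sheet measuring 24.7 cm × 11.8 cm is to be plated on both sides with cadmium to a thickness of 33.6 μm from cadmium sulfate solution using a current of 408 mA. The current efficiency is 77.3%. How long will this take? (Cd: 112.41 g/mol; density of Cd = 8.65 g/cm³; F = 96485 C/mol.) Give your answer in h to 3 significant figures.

25.6 h

Plated area = 2 × 24.7 × 11.8 = 582.9 cm²
Volume = 582.9 × 33.6×10⁻⁴ cm = 1.959 cm³
m(Cd) = 1.959 × 8.65 = 16.95 g
n(Cd) = 16.95 / 112.41 = 0.1508 mol; n(e⁻) = 2 × 0.1508 = 0.3016 mol
Q = 0.3016 × 96485 / 0.773 = 37650 C
t = 37650 / 0.408 = 92280 s = 25.6 h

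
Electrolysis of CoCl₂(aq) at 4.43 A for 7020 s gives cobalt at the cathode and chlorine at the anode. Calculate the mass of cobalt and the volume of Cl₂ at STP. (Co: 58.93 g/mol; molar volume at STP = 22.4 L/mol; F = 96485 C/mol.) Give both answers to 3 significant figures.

Q = 4.43 × 7020 = 31100 C; n(e⁻) = 31100 / 96485 = 0.3223 mol
Cathode: Co²⁺ + 2e⁻ → Co → n(Co) = 0.3223/2 = 0.1612 mol → 9.50 g
Anode: 2Cl⁻ → Cl₂ + 2e⁻ → n(Cl₂) = 0.3223/2 = 0.1612 mol → 3.61 L

9.50 g Co; 3.61 L Cl₂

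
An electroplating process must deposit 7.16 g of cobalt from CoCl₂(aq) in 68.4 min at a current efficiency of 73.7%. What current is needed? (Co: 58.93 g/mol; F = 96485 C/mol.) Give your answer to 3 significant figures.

n(Co) = 7.16 / 58.93 = 0.1215 mol
Co²⁺ + 2e⁻ → Co, so n(e⁻) = 2 × 0.1215 = 0.2430 mol
Q = 0.2430 × 96485 / 0.737 = 31810 C
I = Q / t = 31810 / 4104 s = 7.75 A

7.75 A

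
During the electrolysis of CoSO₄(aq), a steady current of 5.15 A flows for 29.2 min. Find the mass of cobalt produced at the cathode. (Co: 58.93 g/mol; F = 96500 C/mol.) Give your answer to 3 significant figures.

Charge passed = 5.15 × 1752 = 9023 C
n(e⁻) = Q/F = 9023/96500 = 0.09350 mol
Co²⁺ + 2e⁻ → Co, so n(Co) = 0.09350 / 2 = 0.04675 mol
m = 0.04675 × 58.93 = 2.75 g

2.75 g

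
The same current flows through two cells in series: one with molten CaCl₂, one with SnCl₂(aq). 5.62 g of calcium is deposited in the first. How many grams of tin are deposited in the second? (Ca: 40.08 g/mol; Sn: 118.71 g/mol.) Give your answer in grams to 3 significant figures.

n(Ca) = 5.62 / 40.08 = 0.1402 mol
Ca²⁺ + 2e⁻ → Ca, so n(e⁻) = 2 × 0.1402 = 0.2804 mol
Since the cells are in series, n(e⁻) in the Sn cell is also 0.2804 mol.
Sn²⁺ + 2e⁻ → Sn, so n(Sn) = 0.2804 / 2 = 0.1402 mol
m(Sn) = 0.1402 × 118.71 = 16.6 g

16.6 g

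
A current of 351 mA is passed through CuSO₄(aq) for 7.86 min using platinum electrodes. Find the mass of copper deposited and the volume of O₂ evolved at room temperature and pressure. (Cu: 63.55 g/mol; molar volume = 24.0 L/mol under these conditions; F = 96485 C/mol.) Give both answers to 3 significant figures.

Q = 0.351 × 471.6 = 165.5 C; n(e⁻) = 165.5 / 96485 = 0.001715 mol
Cathode: Cu²⁺ + 2e⁻ → Cu → n(Cu) = 0.001715/2 = 8.575×10^-4 mol → 0.0545 g
Anode: 2H₂O → O₂ + 4H⁺ + 4e⁻ → n(O₂) = 0.001715/4 = 4.288×10^-4 mol → 0.0103 L

0.0545 g Cu; 0.0103 L O₂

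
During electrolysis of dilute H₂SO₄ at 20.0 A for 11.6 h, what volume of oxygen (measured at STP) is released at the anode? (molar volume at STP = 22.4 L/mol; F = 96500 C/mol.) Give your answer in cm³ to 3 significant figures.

48500 cm³

Q = It = 20.0 × 41760 = 8.352×10^5 C
n(e⁻) = Q/F = 8.352×10^5/96500 = 8.655 mol
2H₂O → O₂ + 4H⁺ + 4e⁻, so n(O₂) = 8.655 / 4 = 2.164 mol
V = 2.164 × 22.4 = 48.47 L
= 48500 cm³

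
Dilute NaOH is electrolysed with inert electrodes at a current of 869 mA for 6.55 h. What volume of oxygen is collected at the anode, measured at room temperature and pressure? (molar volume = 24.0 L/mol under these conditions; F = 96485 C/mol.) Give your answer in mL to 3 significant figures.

Q = It = 0.869 × 23580 = 20490 C
n(e⁻) = 20490 / 96485 = 0.2124 mol
2H₂O → O₂ + 4H⁺ + 4e⁻, so n(O₂) = 0.2124 / 4 = 0.05310 mol
V = 0.05310 × 24.0 = 1.274 L
= 1270 mL

1270 mL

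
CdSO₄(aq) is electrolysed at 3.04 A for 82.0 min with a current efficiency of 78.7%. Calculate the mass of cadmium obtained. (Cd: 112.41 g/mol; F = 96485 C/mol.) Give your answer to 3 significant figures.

6.86 g

Q = 3.04 × 4920 = 14960 C
n(e⁻) = 14960 / 96485 = 0.1551 mol
Cd²⁺ + 2e⁻ → Cd, so theoretical m(Cd) = 0.07755 × 112.41 = 8.717 g
Actual mass = 78.7% × 8.717 = 6.86 g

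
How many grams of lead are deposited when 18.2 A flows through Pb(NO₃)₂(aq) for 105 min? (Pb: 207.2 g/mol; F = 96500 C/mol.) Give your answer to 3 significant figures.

123 g

Q = It = 18.2 × 6300 = 1.147×10^5 C
n(e⁻) = Q/F = 1.147×10^5/96500 = 1.189 mol
Pb²⁺ + 2e⁻ → Pb, so n(Pb) = 1.189 / 2 = 0.5945 mol
m = 0.5945 × 207.2 = 123 g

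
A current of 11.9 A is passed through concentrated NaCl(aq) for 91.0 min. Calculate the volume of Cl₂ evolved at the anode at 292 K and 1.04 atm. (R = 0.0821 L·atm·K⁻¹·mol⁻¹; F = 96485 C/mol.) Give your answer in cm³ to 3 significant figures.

Charge passed = 11.9 × 5460 = 64970 C
Moles of electrons = 64970 / 96485 = 0.6734 mol
2Cl⁻ → Cl₂ + 2e⁻, so n(Cl₂) = 0.6734 / 2 = 0.3367 mol
V = nRT/P = 0.3367 × 0.0821 × 292 / 1.04 = 7.761 L
= 7760 cm³

7760 cm³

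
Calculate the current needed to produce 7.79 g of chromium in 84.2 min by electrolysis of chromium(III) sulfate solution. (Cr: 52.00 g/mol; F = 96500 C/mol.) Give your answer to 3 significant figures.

8.58 A

n(Cr) = 7.79 / 52.00 = 0.1498 mol
Cr³⁺ + 3e⁻ → Cr, so n(e⁻) = 3 × 0.1498 = 0.4494 mol
Q = 0.4494 × 96500 = 43370 C
I = Q / t = 43370 / 5052 s = 8.58 A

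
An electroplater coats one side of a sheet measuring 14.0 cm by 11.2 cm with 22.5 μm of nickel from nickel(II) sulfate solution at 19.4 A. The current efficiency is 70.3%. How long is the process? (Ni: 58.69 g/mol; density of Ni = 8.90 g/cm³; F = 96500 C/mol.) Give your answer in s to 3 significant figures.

757 s

Plated area = 14.0 × 11.2 = 156.8 cm²
Volume = 156.8 × 22.5×10⁻⁴ cm = 0.3528 cm³
m(Ni) = 0.3528 × 8.90 = 3.140 g
n(Ni) = 3.140 / 58.69 = 0.05350 mol; n(e⁻) = 2 × 0.05350 = 0.1070 mol
Q = 0.1070 × 96500 / 0.703 = 14690 C
t = 14690 / 19.4 = 757.2 s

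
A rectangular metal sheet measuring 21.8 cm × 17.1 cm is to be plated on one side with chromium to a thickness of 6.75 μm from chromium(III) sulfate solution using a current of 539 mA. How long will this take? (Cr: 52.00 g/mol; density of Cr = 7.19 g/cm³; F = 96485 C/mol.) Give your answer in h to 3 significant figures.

5.19 h

Plated area = 21.8 × 17.1 = 372.8 cm²
Volume = 372.8 × 6.75×10⁻⁴ cm = 0.2516 cm³
m(Cr) = 0.2516 × 7.19 = 1.809 g
n(Cr) = 1.809 / 52.00 = 0.03479 mol; n(e⁻) = 3 × 0.03479 = 0.1044 mol
Q = 0.1044 × 96485 = 10070 C
t = 10070 / 0.539 = 18680 s = 5.19 h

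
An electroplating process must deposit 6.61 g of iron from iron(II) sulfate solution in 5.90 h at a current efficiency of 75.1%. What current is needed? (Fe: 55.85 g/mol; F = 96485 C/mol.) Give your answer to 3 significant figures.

1.43 A

n(Fe) = 6.61 / 55.85 = 0.1184 mol
Fe²⁺ + 2e⁻ → Fe, so n(e⁻) = 2 × 0.1184 = 0.2368 mol
Q = 0.2368 × 96485 / 0.751 = 30420 C
I = Q / t = 30420 / 21240 s = 1.43 A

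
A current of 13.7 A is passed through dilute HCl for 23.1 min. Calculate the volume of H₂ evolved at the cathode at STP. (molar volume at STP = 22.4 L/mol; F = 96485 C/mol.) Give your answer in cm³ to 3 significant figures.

Charge passed = 13.7 × 1386 = 18990 C
n(e⁻) = Q/F = 18990/96485 = 0.1968 mol
2H⁺ + 2e⁻ → H₂, so n(H₂) = 0.1968 / 2 = 0.09840 mol
V = 0.09840 × 22.4 = 2.204 L
= 2200 cm³

2200 cm³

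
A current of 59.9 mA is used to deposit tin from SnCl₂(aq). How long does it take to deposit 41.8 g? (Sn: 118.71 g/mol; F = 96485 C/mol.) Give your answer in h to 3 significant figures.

315 h

n(Sn) = 41.8 / 118.71 = 0.3521 mol
Sn²⁺ + 2e⁻ → Sn, so n(e⁻) = 2 × 0.3521 = 0.7042 mol
Q = 0.7042 × 96485 = 67940 C
t = Q / I = 67940 / 0.0599 = 1.134×10^6 s = 315 h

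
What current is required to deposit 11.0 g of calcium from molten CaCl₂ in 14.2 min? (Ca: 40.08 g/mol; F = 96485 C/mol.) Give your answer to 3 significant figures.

n(Ca) = 11.0 / 40.08 = 0.2745 mol
Ca²⁺ + 2e⁻ → Ca, so n(e⁻) = 2 × 0.2745 = 0.5490 mol
Q = 0.5490 × 96485 = 52970 C
I = Q / t = 52970 / 852 s = 62.2 A

62.2 A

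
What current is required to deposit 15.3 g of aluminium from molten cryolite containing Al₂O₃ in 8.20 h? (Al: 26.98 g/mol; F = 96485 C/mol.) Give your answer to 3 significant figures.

5.56 A

n(Al) = 15.3 / 26.98 = 0.5671 mol
Al³⁺ + 3e⁻ → Al, so n(e⁻) = 3 × 0.5671 = 1.701 mol
Q = 1.701 × 96485 = 1.641×10^5 C
I = Q / t = 1.641×10^5 / 29520 s = 5.56 A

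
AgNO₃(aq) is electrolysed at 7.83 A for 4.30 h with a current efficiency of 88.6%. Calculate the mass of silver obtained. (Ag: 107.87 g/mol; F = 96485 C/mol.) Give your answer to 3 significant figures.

120 g

Q = 7.83 × 15480 = 1.212×10^5 C
n(e⁻) = 1.212×10^5 / 96485 = 1.256 mol
Ag⁺ + e⁻ → Ag, so theoretical m(Ag) = 1.256 × 107.87 = 135.5 g
Actual mass = 88.6% × 135.5 = 120 g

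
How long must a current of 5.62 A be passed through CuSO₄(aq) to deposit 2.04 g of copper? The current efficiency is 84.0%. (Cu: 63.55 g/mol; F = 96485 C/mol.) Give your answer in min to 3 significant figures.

21.9 min

n(Cu) = 2.04 / 63.55 = 0.03210 mol
Cu²⁺ + 2e⁻ → Cu, so n(e⁻) = 2 × 0.03210 = 0.06420 mol
Q = 0.06420 × 96485 / 0.840 = 7374 C
t = Q / I = 7374 / 5.62 = 1312 s = 21.9 min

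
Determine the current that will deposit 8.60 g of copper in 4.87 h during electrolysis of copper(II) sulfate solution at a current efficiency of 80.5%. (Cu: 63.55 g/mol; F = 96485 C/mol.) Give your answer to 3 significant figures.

n(Cu) = 8.60 / 63.55 = 0.1353 mol
Cu²⁺ + 2e⁻ → Cu, so n(e⁻) = 2 × 0.1353 = 0.2706 mol
Q = 0.2706 × 96485 / 0.805 = 32430 C
I = Q / t = 32430 / 17532 s = 1.85 A

1.85 A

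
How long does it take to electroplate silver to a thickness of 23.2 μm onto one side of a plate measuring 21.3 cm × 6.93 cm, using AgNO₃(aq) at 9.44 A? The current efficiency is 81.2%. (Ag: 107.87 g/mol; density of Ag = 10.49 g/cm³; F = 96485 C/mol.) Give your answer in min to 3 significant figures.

Plated area = 21.3 × 6.93 = 147.6 cm²
Volume = 147.6 × 23.2×10⁻⁴ cm = 0.3424 cm³
m(Ag) = 0.3424 × 10.49 = 3.592 g
n(Ag) = 3.592 / 107.87 = 0.03330 mol; n(e⁻) = 0.03330 mol
Q = 0.03330 × 96485 / 0.812 = 3957 C
t = 3957 / 9.44 = 419.2 s = 6.99 min

6.99 min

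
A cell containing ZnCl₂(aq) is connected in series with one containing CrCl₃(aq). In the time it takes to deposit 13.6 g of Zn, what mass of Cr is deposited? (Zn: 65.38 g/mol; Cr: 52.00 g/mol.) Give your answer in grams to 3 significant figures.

7.21 g

n(Zn) = 13.6 / 65.38 = 0.2080 mol
Zn²⁺ + 2e⁻ → Zn, so n(e⁻) = 2 × 0.2080 = 0.4160 mol
In series, the same 0.4160 mol of electrons flows through the second cell.
Cr³⁺ + 3e⁻ → Cr, so n(Cr) = 0.4160 / 3 = 0.1387 mol
m(Cr) = 0.1387 × 52.00 = 7.21 g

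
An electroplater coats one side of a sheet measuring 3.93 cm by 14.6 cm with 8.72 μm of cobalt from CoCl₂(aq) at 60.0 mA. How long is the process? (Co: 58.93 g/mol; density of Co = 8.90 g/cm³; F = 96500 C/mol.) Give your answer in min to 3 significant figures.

Plated area = 3.93 × 14.6 = 57.38 cm²
Volume = 57.38 × 8.72×10⁻⁴ cm = 0.05004 cm³
m(Co) = 0.05004 × 8.90 = 0.4454 g
n(Co) = 0.4454 / 58.93 = 0.007558 mol; n(e⁻) = 2 × 0.007558 = 0.01512 mol
Q = 0.01512 × 96500 = 1459 C
t = 1459 / 0.0600 = 24320 s = 405 min

405 min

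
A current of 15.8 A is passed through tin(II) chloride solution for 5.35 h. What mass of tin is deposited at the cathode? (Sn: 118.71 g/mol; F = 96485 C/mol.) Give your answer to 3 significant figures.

187 g

Q = It = 15.8 × 19260 = 3.043×10^5 C
n(e⁻) = 3.043×10^5 / 96485 = 3.154 mol
Sn²⁺ + 2e⁻ → Sn, so n(Sn) = 3.154 / 2 = 1.577 mol
m = 1.577 × 118.71 = 187 g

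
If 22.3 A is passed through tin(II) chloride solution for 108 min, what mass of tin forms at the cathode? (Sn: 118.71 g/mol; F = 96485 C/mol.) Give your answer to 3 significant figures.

88.9 g

Q = 22.3 A × 6480 s = 1.445×10^5 C
n(e⁻) = Q/F = 1.445×10^5/96485 = 1.498 mol
Sn²⁺ + 2e⁻ → Sn, so n(Sn) = 1.498 / 2 = 0.7490 mol
m = 0.7490 × 118.71 = 88.9 g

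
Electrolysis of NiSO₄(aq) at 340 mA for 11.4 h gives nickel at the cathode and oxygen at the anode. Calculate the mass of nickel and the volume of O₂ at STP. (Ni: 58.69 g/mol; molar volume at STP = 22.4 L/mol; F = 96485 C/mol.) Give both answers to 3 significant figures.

Q = 0.340 × 41040 = 13950 C; n(e⁻) = 13950 / 96485 = 0.1446 mol
Cathode: Ni²⁺ + 2e⁻ → Ni → n(Ni) = 0.1446/2 = 0.07230 mol → 4.24 g
Anode: 2H₂O → O₂ + 4H⁺ + 4e⁻ → n(O₂) = 0.1446/4 = 0.03615 mol → 0.810 L

4.24 g Ni; 0.810 L O₂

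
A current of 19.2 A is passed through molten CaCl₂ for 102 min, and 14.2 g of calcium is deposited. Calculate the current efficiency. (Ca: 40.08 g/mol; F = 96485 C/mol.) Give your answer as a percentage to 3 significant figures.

Q = 19.2 × 6120 = 1.175×10^5 C
n(e⁻) = 1.175×10^5 / 96485 = 1.218 mol
Ca²⁺ + 2e⁻ → Ca, so theoretical n(Ca) = 0.6090 mol → 24.41 g
Efficiency = 14.2 / 24.41 = 0.5817 = 58.2%

58.2%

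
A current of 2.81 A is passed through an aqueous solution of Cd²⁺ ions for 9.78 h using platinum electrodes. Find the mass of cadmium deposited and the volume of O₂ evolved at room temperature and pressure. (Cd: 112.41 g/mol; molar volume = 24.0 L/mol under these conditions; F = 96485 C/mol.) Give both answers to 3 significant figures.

57.6 g Cd; 6.15 L O₂

Q = 2.81 × 35208 = 98930 C; n(e⁻) = 98930 / 96485 = 1.025 mol
Cathode: Cd²⁺ + 2e⁻ → Cd → n(Cd) = 1.025/2 = 0.5125 mol → 57.6 g
Anode: 2H₂O → O₂ + 4H⁺ + 4e⁻ → n(O₂) = 1.025/4 = 0.2563 mol → 6.15 L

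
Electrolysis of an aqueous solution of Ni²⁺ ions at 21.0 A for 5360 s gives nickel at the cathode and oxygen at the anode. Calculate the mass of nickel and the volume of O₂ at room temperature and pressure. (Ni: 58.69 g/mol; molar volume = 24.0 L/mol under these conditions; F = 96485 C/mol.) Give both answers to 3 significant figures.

Q = 21.0 × 5360 = 1.126×10^5 C; n(e⁻) = 1.126×10^5 / 96485 = 1.167 mol
Cathode: Ni²⁺ + 2e⁻ → Ni → n(Ni) = 1.167/2 = 0.5835 mol → 34.2 g
Anode: 2H₂O → O₂ + 4H⁺ + 4e⁻ → n(O₂) = 1.167/4 = 0.2918 mol → 7.00 L

34.2 g Ni; 7.00 L O₂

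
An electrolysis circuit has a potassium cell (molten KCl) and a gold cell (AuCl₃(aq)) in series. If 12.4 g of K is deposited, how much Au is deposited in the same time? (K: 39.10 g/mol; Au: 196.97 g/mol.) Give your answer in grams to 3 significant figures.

n(K) = 12.4 / 39.10 = 0.3171 mol
K⁺ + e⁻ → K, so n(e⁻) = 0.3171 mol
The cells are in series, so the same charge (and hence the same n(e⁻) = 0.3171 mol) passes through both.
Au³⁺ + 3e⁻ → Au, so n(Au) = 0.3171 / 3 = 0.1057 mol
m(Au) = 0.1057 × 196.97 = 20.8 g

20.8 g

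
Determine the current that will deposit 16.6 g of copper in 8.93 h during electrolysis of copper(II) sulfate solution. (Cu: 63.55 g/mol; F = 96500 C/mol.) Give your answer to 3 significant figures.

1.57 A

n(Cu) = 16.6 / 63.55 = 0.2612 mol
Cu²⁺ + 2e⁻ → Cu, so n(e⁻) = 2 × 0.2612 = 0.5224 mol
Q = 0.5224 × 96500 = 50410 C
I = Q / t = 50410 / 32148 s = 1.57 A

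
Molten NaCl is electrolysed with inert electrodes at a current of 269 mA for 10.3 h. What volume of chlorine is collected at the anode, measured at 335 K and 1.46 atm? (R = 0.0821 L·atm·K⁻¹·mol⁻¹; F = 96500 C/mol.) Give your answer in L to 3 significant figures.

0.974 L

Q = 0.269 A × 37080 s = 9975 C
Moles of electrons = 9975 / 96500 = 0.1034 mol
2Cl⁻ → Cl₂ + 2e⁻, so n(Cl₂) = 0.1034 / 2 = 0.05170 mol
V = nRT/P = 0.05170 × 0.0821 × 335 / 1.46 = 0.9739 L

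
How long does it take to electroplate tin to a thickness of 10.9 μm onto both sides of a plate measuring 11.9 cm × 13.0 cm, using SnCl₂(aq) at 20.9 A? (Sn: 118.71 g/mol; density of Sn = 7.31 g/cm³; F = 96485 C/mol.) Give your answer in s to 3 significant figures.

192 s

Plated area = 2 × 11.9 × 13.0 = 309.4 cm²
Volume = 309.4 × 10.9×10⁻⁴ cm = 0.3372 cm³
m(Sn) = 0.3372 × 7.31 = 2.465 g
n(Sn) = 2.465 / 118.71 = 0.02076 mol; n(e⁻) = 2 × 0.02076 = 0.04152 mol
Q = 0.04152 × 96485 = 4006 C
t = 4006 / 20.9 = 191.7 s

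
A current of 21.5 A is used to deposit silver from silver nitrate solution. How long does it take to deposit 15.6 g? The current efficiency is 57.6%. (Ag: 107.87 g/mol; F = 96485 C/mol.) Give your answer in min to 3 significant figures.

n(Ag) = 15.6 / 107.87 = 0.1446 mol
Ag⁺ + e⁻ → Ag, so n(e⁻) = 0.1446 mol
Q = 0.1446 × 96485 / 0.576 = 24220 C
t = Q / I = 24220 / 21.5 = 1127 s = 18.8 min

18.8 min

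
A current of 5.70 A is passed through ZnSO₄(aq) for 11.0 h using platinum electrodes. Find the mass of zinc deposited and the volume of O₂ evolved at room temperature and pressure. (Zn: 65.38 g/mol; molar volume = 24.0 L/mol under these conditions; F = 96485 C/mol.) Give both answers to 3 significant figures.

Q = 5.70 × 39600 = 2.257×10^5 C; n(e⁻) = 2.257×10^5 / 96485 = 2.339 mol
Cathode: Zn²⁺ + 2e⁻ → Zn → n(Zn) = 2.339/2 = 1.170 mol → 76.5 g
Anode: 2H₂O → O₂ + 4H⁺ + 4e⁻ → n(O₂) = 2.339/4 = 0.5848 mol → 14.0 L

76.5 g Zn; 14.0 L O₂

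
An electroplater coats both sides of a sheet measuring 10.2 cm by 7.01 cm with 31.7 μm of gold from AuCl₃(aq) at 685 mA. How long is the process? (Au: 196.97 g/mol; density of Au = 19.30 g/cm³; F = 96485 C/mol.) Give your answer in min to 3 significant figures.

Plated area = 2 × 10.2 × 7.01 = 143.0 cm²
Volume = 143.0 × 31.7×10⁻⁴ cm = 0.4533 cm³
m(Au) = 0.4533 × 19.30 = 8.749 g
n(Au) = 8.749 / 196.97 = 0.04442 mol; n(e⁻) = 3 × 0.04442 = 0.1333 mol
Q = 0.1333 × 96485 = 12860 C
t = 12860 / 0.685 = 18770 s = 313 min

313 min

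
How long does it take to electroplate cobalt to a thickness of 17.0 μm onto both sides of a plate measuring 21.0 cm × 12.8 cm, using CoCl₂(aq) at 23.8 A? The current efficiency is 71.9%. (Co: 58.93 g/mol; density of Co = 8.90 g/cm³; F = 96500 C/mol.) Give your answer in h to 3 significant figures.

0.432 h

Plated area = 2 × 21.0 × 12.8 = 537.6 cm²
Volume = 537.6 × 17.0×10⁻⁴ cm = 0.9139 cm³
m(Co) = 0.9139 × 8.90 = 8.134 g
n(Co) = 8.134 / 58.93 = 0.1380 mol; n(e⁻) = 2 × 0.1380 = 0.2760 mol
Q = 0.2760 × 96500 / 0.719 = 37040 C
t = 37040 / 23.8 = 1556 s = 0.432 h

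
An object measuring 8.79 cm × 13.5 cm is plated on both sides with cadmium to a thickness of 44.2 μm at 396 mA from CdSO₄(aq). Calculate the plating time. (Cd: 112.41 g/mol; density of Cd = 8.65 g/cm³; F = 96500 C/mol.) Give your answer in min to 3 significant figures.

656 min

Plated area = 2 × 8.79 × 13.5 = 237.3 cm²
Volume = 237.3 × 44.2×10⁻⁴ cm = 1.049 cm³
m(Cd) = 1.049 × 8.65 = 9.074 g
n(Cd) = 9.074 / 112.41 = 0.08072 mol; n(e⁻) = 2 × 0.08072 = 0.1614 mol
Q = 0.1614 × 96500 = 15580 C
t = 15580 / 0.396 = 39340 s = 656 min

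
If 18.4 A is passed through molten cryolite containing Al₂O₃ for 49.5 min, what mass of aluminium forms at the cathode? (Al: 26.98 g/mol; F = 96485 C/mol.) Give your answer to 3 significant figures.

5.09 g

Charge passed = 18.4 × 2970 = 54650 C
n(e⁻) = Q/F = 54650/96485 = 0.5664 mol
Al³⁺ + 3e⁻ → Al, so n(Al) = 0.5664 / 3 = 0.1888 mol
m = 0.1888 × 26.98 = 5.09 g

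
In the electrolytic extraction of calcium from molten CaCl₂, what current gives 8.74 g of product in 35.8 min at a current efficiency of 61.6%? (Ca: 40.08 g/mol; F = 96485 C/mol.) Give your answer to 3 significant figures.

31.8 A

n(Ca) = 8.74 / 40.08 = 0.2181 mol
Ca²⁺ + 2e⁻ → Ca, so n(e⁻) = 2 × 0.2181 = 0.4362 mol
Q = 0.4362 × 96485 / 0.616 = 68320 C
I = Q / t = 68320 / 2148 s = 31.8 A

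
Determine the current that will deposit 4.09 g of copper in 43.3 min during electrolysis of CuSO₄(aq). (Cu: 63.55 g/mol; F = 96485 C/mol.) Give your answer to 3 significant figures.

n(Cu) = 4.09 / 63.55 = 0.06436 mol
Cu²⁺ + 2e⁻ → Cu, so n(e⁻) = 2 × 0.06436 = 0.1287 mol
Q = 0.1287 × 96485 = 12420 C
I = Q / t = 12420 / 2598 s = 4.78 A

4.78 A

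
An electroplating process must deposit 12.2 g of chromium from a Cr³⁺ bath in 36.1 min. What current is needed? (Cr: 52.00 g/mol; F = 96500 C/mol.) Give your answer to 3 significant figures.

n(Cr) = 12.2 / 52.00 = 0.2346 mol
Cr³⁺ + 3e⁻ → Cr, so n(e⁻) = 3 × 0.2346 = 0.7038 mol
Q = 0.7038 × 96500 = 67920 C
I = Q / t = 67920 / 2166 s = 31.4 A

31.4 A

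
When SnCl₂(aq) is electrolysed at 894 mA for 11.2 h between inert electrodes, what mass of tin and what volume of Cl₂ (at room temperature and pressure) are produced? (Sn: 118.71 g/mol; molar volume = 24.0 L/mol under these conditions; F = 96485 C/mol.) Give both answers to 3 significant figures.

22.2 g Sn; 4.48 L Cl₂

Q = 0.894 × 40320 = 36050 C; n(e⁻) = 36050 / 96485 = 0.3736 mol
Cathode: Sn²⁺ + 2e⁻ → Sn → n(Sn) = 0.3736/2 = 0.1868 mol → 22.2 g
Anode: 2Cl⁻ → Cl₂ + 2e⁻ → n(Cl₂) = 0.3736/2 = 0.1868 mol → 4.48 L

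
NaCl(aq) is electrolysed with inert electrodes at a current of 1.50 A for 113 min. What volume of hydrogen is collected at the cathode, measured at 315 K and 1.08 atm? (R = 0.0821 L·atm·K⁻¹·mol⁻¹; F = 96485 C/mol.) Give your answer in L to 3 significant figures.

Charge passed = 1.50 × 6780 = 10170 C
n(e⁻) = Q/F = 10170/96485 = 0.1054 mol
2H⁺ + 2e⁻ → H₂, so n(H₂) = 0.1054 / 2 = 0.05270 mol
V = nRT/P = 0.05270 × 0.0821 × 315 / 1.08 = 1.262 L

1.26 L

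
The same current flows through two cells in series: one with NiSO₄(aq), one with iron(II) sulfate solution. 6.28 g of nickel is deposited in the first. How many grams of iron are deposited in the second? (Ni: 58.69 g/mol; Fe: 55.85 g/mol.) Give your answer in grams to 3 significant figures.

n(Ni) = 6.28 / 58.69 = 0.1070 mol
Ni²⁺ + 2e⁻ → Ni, so n(e⁻) = 2 × 0.1070 = 0.2140 mol
Since the cells are in series, n(e⁻) in the Fe cell is also 0.2140 mol.
Fe²⁺ + 2e⁻ → Fe, so n(Fe) = 0.2140 / 2 = 0.1070 mol
m(Fe) = 0.1070 × 55.85 = 5.98 g

5.98 g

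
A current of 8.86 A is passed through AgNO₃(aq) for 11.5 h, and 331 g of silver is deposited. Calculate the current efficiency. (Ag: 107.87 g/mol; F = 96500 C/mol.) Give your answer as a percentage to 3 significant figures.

Q = 8.86 × 41400 = 3.668×10^5 C
n(e⁻) = 3.668×10^5 / 96500 = 3.801 mol
Ag⁺ + e⁻ → Ag, so theoretical n(Ag) = 3.801 mol → 410.0 g
Efficiency = 331 / 410.0 = 0.8073 = 80.7%

80.7%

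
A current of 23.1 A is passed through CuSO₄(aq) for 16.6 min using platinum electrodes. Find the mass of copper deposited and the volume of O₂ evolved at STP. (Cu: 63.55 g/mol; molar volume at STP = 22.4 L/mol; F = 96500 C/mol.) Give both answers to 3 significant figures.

7.58 g Cu; 1.34 L O₂

Q = 23.1 × 996 = 23010 C; n(e⁻) = 23010 / 96500 = 0.2384 mol
Cathode: Cu²⁺ + 2e⁻ → Cu → n(Cu) = 0.2384/2 = 0.1192 mol → 7.58 g
Anode: 2H₂O → O₂ + 4H⁺ + 4e⁻ → n(O₂) = 0.2384/4 = 0.05960 mol → 1.34 L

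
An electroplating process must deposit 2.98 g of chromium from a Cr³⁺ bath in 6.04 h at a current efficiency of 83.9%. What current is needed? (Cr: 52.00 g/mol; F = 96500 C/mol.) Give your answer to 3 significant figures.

0.909 A

n(Cr) = 2.98 / 52.00 = 0.05731 mol
Cr³⁺ + 3e⁻ → Cr, so n(e⁻) = 3 × 0.05731 = 0.1719 mol
Q = 0.1719 × 96500 / 0.839 = 19770 C
I = Q / t = 19770 / 21744 s = 0.909 A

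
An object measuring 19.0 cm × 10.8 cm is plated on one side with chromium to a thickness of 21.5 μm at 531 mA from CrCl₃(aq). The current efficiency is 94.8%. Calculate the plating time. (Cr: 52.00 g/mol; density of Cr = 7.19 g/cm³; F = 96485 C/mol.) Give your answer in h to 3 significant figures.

9.74 h

Plated area = 19.0 × 10.8 = 205.2 cm²
Volume = 205.2 × 21.5×10⁻⁴ cm = 0.4412 cm³
m(Cr) = 0.4412 × 7.19 = 3.172 g
n(Cr) = 3.172 / 52.00 = 0.06100 mol; n(e⁻) = 3 × 0.06100 = 0.1830 mol
Q = 0.1830 × 96485 / 0.948 = 18630 C
t = 18630 / 0.531 = 35080 s = 9.74 h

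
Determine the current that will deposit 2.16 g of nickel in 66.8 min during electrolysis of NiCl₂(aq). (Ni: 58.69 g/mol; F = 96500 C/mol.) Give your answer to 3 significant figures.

1.77 A

n(Ni) = 2.16 / 58.69 = 0.03680 mol
Ni²⁺ + 2e⁻ → Ni, so n(e⁻) = 2 × 0.03680 = 0.07360 mol
Q = 0.07360 × 96500 = 7102 C
I = Q / t = 7102 / 4008 s = 1.77 A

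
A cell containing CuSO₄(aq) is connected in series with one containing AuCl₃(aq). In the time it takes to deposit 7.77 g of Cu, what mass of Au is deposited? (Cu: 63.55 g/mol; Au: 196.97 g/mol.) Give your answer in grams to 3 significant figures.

16.1 g

n(Cu) = 7.77 / 63.55 = 0.1223 mol
Cu²⁺ + 2e⁻ → Cu, so n(e⁻) = 2 × 0.1223 = 0.2446 mol
Since the cells are in series, n(e⁻) in the Au cell is also 0.2446 mol.
Au³⁺ + 3e⁻ → Au, so n(Au) = 0.2446 / 3 = 0.08153 mol
m(Au) = 0.08153 × 196.97 = 16.1 g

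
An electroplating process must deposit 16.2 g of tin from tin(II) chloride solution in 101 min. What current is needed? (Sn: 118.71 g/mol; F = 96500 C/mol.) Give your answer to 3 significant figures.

n(Sn) = 16.2 / 118.71 = 0.1365 mol
Sn²⁺ + 2e⁻ → Sn, so n(e⁻) = 2 × 0.1365 = 0.2730 mol
Q = 0.2730 × 96500 = 26340 C
I = Q / t = 26340 / 6060 s = 4.35 A

4.35 A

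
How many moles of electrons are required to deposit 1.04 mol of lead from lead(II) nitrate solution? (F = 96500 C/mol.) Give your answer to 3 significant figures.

2.08 mol

Pb²⁺ + 2e⁻ → Pb, so n(e⁻) = 2 × 1.04 = 2.080 mol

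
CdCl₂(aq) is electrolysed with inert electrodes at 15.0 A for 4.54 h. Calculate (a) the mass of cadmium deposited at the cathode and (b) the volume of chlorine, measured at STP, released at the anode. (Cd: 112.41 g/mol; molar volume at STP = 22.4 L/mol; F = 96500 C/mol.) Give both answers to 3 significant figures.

143 g Cd; 28.5 L Cl₂

Q = 15.0 × 16344 = 2.452×10^5 C; n(e⁻) = 2.452×10^5 / 96500 = 2.541 mol
Cathode: Cd²⁺ + 2e⁻ → Cd → n(Cd) = 2.541/2 = 1.271 mol → 143 g
Anode: 2Cl⁻ → Cl₂ + 2e⁻ → n(Cl₂) = 2.541/2 = 1.271 mol → 28.5 L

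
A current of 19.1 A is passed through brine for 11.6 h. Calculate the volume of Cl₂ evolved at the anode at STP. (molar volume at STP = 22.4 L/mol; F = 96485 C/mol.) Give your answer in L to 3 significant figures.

92.6 L

Q = It = 19.1 × 41760 = 7.976×10^5 C
n(e⁻) = 7.976×10^5 / 96485 = 8.267 mol
2Cl⁻ → Cl₂ + 2e⁻, so n(Cl₂) = 8.267 / 2 = 4.134 mol
V = 4.134 × 22.4 = 92.60 L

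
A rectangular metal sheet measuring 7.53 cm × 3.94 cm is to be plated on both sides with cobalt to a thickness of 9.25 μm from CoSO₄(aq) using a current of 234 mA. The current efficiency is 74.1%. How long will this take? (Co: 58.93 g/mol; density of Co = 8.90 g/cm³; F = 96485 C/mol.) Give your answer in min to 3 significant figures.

Plated area = 2 × 7.53 × 3.94 = 59.34 cm²
Volume = 59.34 × 9.25×10⁻⁴ cm = 0.05489 cm³
m(Co) = 0.05489 × 8.90 = 0.4885 g
n(Co) = 0.4885 / 58.93 = 0.008289 mol; n(e⁻) = 2 × 0.008289 = 0.01658 mol
Q = 0.01658 × 96485 / 0.741 = 2159 C
t = 2159 / 0.234 = 9226 s = 154 min

154 min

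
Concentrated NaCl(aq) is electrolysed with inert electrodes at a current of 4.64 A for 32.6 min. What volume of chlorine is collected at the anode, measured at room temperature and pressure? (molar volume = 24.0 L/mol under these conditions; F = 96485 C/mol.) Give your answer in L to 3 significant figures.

1.13 L

Q = 4.64 A × 1956 s = 9076 C
Moles of electrons = 9076 / 96485 = 0.09407 mol
2Cl⁻ → Cl₂ + 2e⁻, so n(Cl₂) = 0.09407 / 2 = 0.04704 mol
V = 0.04704 × 24.0 = 1.129 L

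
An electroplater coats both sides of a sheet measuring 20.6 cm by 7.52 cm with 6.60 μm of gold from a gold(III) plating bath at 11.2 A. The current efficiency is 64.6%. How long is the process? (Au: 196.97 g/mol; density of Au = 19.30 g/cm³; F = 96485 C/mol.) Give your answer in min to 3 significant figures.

13.4 min

Plated area = 2 × 20.6 × 7.52 = 309.8 cm²
Volume = 309.8 × 6.60×10⁻⁴ cm = 0.2045 cm³
m(Au) = 0.2045 × 19.30 = 3.947 g
n(Au) = 3.947 / 196.97 = 0.02004 mol; n(e⁻) = 3 × 0.02004 = 0.06012 mol
Q = 0.06012 × 96485 / 0.646 = 8979 C
t = 8979 / 11.2 = 801.7 s = 13.4 min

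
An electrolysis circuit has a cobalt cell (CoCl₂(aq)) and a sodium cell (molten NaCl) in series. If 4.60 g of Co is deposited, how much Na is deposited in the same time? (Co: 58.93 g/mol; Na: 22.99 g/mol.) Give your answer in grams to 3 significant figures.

n(Co) = 4.60 / 58.93 = 0.07806 mol
Co²⁺ + 2e⁻ → Co, so n(e⁻) = 2 × 0.07806 = 0.1561 mol
The cells are in series, so the same charge (and hence the same n(e⁻) = 0.1561 mol) passes through both.
Na⁺ + e⁻ → Na, so n(Na) = 0.1561 mol
m(Na) = 0.1561 × 22.99 = 3.59 g

3.59 g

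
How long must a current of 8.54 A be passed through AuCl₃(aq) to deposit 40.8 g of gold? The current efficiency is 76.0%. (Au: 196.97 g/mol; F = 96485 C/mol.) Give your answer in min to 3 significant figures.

154 min

n(Au) = 40.8 / 196.97 = 0.2071 mol
Au³⁺ + 3e⁻ → Au, so n(e⁻) = 3 × 0.2071 = 0.6213 mol
Q = 0.6213 × 96485 / 0.760 = 78880 C
t = Q / I = 78880 / 8.54 = 9237 s = 154 min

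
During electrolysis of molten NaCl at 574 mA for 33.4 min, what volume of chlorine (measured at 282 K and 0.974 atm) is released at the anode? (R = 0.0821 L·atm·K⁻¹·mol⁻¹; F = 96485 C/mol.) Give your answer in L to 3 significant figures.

0.142 L

Q = It = 0.574 × 2004 = 1150 C
n(e⁻) = 1150 / 96485 = 0.01192 mol
2Cl⁻ → Cl₂ + 2e⁻, so n(Cl₂) = 0.01192 / 2 = 0.005960 mol
V = nRT/P = 0.005960 × 0.0821 × 282 / 0.974 = 0.1417 L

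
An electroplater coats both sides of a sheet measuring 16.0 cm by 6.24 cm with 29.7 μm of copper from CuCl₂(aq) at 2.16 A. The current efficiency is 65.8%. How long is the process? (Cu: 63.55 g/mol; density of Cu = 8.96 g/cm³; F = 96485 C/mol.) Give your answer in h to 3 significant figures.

Plated area = 2 × 16.0 × 6.24 = 199.7 cm²
Volume = 199.7 × 29.7×10⁻⁴ cm = 0.5931 cm³
m(Cu) = 0.5931 × 8.96 = 5.314 g
n(Cu) = 5.314 / 63.55 = 0.08362 mol; n(e⁻) = 2 × 0.08362 = 0.1672 mol
Q = 0.1672 × 96485 / 0.658 = 24520 C
t = 24520 / 2.16 = 11350 s = 3.15 h

3.15 h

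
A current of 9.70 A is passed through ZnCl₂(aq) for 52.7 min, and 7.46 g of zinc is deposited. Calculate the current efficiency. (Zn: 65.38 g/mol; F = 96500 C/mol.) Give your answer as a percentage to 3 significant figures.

71.8%

Q = 9.70 × 3162 = 30670 C
n(e⁻) = 30670 / 96500 = 0.3178 mol
Zn²⁺ + 2e⁻ → Zn, so theoretical n(Zn) = 0.1589 mol → 10.39 g
Efficiency = 7.46 / 10.39 = 0.7180 = 71.8%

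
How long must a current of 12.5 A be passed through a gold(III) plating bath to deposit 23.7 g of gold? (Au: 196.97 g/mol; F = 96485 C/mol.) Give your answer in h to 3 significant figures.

n(Au) = 23.7 / 196.97 = 0.1203 mol
Au³⁺ + 3e⁻ → Au, so n(e⁻) = 3 × 0.1203 = 0.3609 mol
Q = 0.3609 × 96485 = 34820 C
t = Q / I = 34820 / 12.5 = 2786 s = 0.774 h

0.774 h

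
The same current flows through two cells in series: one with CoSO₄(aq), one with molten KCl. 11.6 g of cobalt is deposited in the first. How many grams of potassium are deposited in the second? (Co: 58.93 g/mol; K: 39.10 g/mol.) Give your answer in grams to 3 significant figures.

n(Co) = 11.6 / 58.93 = 0.1968 mol
Co²⁺ + 2e⁻ → Co, so n(e⁻) = 2 × 0.1968 = 0.3936 mol
In series, the same 0.3936 mol of electrons flows through the second cell.
K⁺ + e⁻ → K, so n(K) = 0.3936 mol
m(K) = 0.3936 × 39.10 = 15.4 g

15.4 g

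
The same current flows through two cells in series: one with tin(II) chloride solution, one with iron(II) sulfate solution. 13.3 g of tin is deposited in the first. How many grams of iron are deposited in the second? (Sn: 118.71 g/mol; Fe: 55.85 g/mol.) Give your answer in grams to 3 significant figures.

n(Sn) = 13.3 / 118.71 = 0.1120 mol
Sn²⁺ + 2e⁻ → Sn, so n(e⁻) = 2 × 0.1120 = 0.2240 mol
The cells are in series, so the same charge (and hence the same n(e⁻) = 0.2240 mol) passes through both.
Fe²⁺ + 2e⁻ → Fe, so n(Fe) = 0.2240 / 2 = 0.1120 mol
m(Fe) = 0.1120 × 55.85 = 6.26 g

6.26 g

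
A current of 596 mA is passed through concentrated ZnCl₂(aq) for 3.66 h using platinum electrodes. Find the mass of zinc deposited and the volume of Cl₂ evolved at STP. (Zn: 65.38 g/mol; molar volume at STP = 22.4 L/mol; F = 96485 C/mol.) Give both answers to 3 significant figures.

Q = 0.596 × 13176 = 7853 C; n(e⁻) = 7853 / 96485 = 0.08139 mol
Cathode: Zn²⁺ + 2e⁻ → Zn → n(Zn) = 0.08139/2 = 0.04070 mol → 2.66 g
Anode: 2Cl⁻ → Cl₂ + 2e⁻ → n(Cl₂) = 0.08139/2 = 0.04070 mol → 0.912 L

2.66 g Zn; 0.912 L Cl₂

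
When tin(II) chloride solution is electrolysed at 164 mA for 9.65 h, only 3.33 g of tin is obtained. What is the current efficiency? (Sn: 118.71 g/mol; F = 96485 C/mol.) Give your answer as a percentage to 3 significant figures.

95.0%

Q = 0.164 × 34740 = 5697 C
n(e⁻) = 5697 / 96485 = 0.05905 mol
Sn²⁺ + 2e⁻ → Sn, so theoretical n(Sn) = 0.02953 mol → 3.506 g
Efficiency = 3.33 / 3.506 = 0.9498 = 95.0%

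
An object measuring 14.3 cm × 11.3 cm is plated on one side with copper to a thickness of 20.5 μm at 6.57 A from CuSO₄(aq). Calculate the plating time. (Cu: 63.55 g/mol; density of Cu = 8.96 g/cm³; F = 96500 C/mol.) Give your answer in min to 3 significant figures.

Plated area = 14.3 × 11.3 = 161.6 cm²
Volume = 161.6 × 20.5×10⁻⁴ cm = 0.3313 cm³
m(Cu) = 0.3313 × 8.96 = 2.968 g
n(Cu) = 2.968 / 63.55 = 0.04670 mol; n(e⁻) = 2 × 0.04670 = 0.09340 mol
Q = 0.09340 × 96500 = 9013 C
t = 9013 / 6.57 = 1372 s = 22.9 min

22.9 min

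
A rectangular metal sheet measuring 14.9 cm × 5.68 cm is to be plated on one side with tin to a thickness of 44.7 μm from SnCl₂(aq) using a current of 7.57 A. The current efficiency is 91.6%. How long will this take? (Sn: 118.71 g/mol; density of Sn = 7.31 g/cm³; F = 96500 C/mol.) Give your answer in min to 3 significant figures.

10.8 min

Plated area = 14.9 × 5.68 = 84.63 cm²
Volume = 84.63 × 44.7×10⁻⁴ cm = 0.3783 cm³
m(Sn) = 0.3783 × 7.31 = 2.765 g
n(Sn) = 2.765 / 118.71 = 0.02329 mol; n(e⁻) = 2 × 0.02329 = 0.04658 mol
Q = 0.04658 × 96500 / 0.916 = 4907 C
t = 4907 / 7.57 = 648.2 s = 10.8 min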